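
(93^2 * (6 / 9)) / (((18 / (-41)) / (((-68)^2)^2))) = -842447595776 / 3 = -280815865258.67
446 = 446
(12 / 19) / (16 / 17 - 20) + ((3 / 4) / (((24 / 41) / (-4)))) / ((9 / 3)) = -1.74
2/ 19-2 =-36/ 19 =-1.89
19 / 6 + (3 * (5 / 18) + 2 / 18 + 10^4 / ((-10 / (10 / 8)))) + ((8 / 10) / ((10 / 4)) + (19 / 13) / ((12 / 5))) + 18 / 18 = -14554331 / 11700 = -1243.96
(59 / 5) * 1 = 59 / 5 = 11.80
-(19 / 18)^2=-361 / 324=-1.11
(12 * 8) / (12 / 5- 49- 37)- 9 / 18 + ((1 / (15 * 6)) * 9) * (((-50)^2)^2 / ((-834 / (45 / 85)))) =-393503107 / 987734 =-398.39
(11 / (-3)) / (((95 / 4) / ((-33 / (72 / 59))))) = 4.17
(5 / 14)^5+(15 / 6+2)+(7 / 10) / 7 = 12385577 / 2689120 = 4.61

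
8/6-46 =-134/3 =-44.67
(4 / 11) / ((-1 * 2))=-2 / 11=-0.18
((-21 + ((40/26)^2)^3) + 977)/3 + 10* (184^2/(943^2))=323.47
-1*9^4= -6561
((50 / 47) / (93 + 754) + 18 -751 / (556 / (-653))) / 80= 19920889299 / 1770704320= 11.25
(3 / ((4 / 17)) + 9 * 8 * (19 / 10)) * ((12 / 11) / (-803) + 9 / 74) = 235119519 / 13072840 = 17.99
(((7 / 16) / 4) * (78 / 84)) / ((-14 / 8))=-13 / 224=-0.06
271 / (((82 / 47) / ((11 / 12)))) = 140107 / 984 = 142.39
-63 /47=-1.34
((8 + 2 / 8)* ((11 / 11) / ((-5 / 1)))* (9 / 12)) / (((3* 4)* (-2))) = 33 / 640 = 0.05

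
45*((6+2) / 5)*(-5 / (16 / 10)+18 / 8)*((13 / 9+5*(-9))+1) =2681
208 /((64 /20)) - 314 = -249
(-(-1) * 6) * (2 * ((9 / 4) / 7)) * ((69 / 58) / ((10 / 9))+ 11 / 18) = 26337 / 4060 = 6.49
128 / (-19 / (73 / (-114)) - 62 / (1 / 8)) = -4672 / 17021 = -0.27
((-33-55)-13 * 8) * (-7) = 1344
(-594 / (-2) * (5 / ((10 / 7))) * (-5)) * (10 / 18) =-5775 / 2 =-2887.50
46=46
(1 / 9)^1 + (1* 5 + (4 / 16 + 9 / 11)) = 2447 / 396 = 6.18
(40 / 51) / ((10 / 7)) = 28 / 51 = 0.55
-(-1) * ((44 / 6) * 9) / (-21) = -22 / 7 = -3.14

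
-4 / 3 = -1.33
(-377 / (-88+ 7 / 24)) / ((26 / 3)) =1044 / 2105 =0.50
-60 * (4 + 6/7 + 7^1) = -4980/7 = -711.43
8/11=0.73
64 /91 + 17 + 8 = 2339 /91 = 25.70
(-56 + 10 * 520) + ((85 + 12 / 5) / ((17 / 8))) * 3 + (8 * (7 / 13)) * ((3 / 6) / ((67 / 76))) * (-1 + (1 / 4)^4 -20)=6178773033 / 1184560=5216.09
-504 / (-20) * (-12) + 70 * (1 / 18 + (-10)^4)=31486567 / 45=699701.49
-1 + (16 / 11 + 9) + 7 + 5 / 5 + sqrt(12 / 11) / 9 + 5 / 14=17.93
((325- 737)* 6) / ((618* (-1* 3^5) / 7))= 28 / 243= 0.12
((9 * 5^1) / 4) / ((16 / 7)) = 315 / 64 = 4.92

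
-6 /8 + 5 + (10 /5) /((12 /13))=77 /12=6.42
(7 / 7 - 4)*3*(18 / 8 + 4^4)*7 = -65079 / 4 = -16269.75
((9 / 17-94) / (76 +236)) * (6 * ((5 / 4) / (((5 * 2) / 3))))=-4767 / 7072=-0.67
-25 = -25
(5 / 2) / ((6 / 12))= 5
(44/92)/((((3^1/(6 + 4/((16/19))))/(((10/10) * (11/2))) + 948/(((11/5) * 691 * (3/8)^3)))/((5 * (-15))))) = -2426809275/803494328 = -3.02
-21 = -21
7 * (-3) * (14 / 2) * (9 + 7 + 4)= -2940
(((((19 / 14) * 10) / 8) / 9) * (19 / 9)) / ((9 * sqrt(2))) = 1805 * sqrt(2) / 81648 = 0.03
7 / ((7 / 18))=18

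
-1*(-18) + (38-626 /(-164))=4905 /82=59.82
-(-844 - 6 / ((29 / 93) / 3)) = 26150 / 29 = 901.72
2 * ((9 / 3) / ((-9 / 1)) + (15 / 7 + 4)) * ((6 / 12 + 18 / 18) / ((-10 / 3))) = -183 / 35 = -5.23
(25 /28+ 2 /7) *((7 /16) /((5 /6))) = 0.62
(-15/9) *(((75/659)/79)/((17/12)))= -1500/885037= -0.00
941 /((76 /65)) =61165 /76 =804.80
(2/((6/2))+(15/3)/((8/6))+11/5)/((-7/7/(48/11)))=-1588/55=-28.87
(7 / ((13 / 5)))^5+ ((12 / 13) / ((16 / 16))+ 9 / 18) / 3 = 141.93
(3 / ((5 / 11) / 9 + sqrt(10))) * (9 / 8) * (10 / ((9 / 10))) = -7425 / 39194 + 147015 * sqrt(10) / 39194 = 11.67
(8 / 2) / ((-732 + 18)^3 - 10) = -2 / 181997177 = -0.00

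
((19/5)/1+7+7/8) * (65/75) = 6071/600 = 10.12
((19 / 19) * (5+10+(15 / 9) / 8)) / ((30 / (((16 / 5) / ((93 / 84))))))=2044 / 1395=1.47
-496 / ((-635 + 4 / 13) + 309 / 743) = 0.78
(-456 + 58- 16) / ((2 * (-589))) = 207 / 589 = 0.35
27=27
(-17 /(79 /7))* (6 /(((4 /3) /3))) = -3213 /158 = -20.34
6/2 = 3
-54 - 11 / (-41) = -2203 / 41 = -53.73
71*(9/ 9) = 71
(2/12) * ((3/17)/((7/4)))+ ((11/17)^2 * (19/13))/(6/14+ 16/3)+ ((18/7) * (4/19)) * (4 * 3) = 3307513/499681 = 6.62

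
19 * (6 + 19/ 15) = 2071/ 15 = 138.07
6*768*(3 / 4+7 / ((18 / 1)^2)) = 32000 / 9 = 3555.56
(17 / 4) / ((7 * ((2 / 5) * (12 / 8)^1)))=85 / 84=1.01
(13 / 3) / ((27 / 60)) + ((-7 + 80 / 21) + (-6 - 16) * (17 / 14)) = -3832 / 189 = -20.28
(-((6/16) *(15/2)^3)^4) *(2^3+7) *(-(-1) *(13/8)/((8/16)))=-2049343406982421875/67108864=-30537596448.99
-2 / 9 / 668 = -1 / 3006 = -0.00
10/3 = 3.33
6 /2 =3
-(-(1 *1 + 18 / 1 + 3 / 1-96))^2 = -5476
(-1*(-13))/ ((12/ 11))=143/ 12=11.92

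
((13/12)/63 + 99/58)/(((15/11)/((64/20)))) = 1663156/411075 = 4.05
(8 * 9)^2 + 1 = 5185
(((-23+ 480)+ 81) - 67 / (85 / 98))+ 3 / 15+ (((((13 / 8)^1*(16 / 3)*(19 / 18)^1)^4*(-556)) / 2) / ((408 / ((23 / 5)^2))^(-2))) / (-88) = 127099463548105448119 / 15450249680415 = 8226369.55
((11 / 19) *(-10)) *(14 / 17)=-1540 / 323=-4.77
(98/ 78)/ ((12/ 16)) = 196/ 117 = 1.68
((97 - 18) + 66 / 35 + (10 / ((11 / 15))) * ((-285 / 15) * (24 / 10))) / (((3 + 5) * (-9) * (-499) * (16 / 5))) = -208259 / 44263296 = -0.00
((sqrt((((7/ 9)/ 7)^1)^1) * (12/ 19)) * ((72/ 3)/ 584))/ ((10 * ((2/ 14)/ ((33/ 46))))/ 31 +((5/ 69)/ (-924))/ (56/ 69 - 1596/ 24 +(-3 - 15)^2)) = 2042145336/ 15162260965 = 0.13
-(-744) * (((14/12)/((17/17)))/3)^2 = 3038/27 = 112.52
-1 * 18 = -18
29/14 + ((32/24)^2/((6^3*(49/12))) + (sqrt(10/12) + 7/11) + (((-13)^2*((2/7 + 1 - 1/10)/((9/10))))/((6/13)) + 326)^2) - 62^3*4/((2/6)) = -3467862012943/1571724 + sqrt(30)/6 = -2206405.56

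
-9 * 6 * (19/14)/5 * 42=-3078/5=-615.60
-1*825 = -825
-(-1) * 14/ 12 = 7/ 6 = 1.17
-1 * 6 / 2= -3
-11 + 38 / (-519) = -5747 / 519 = -11.07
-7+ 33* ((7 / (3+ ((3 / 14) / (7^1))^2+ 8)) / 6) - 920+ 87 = -836.50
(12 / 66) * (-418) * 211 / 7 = -16036 / 7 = -2290.86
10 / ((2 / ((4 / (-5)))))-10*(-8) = 76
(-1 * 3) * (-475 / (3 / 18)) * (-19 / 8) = -81225 / 4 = -20306.25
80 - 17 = 63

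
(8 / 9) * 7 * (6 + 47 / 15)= 7672 / 135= 56.83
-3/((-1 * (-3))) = -1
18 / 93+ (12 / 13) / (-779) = 60390 / 313937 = 0.19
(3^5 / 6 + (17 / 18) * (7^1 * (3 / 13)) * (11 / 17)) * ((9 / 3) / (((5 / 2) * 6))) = 1618 / 195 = 8.30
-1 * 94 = -94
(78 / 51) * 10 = 260 / 17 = 15.29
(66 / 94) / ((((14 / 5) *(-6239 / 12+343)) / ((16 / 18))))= -80 / 63497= -0.00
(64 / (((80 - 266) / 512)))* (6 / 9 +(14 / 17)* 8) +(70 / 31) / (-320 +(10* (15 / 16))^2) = -18010576768 / 14091453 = -1278.12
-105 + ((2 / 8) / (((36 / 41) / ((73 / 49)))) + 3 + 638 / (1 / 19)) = 84816113 / 7056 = 12020.42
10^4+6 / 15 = 50002 / 5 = 10000.40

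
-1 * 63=-63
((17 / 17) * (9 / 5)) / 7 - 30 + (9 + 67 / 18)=-17.02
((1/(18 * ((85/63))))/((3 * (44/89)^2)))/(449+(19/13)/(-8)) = 720811/5760875340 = 0.00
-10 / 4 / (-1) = 5 / 2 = 2.50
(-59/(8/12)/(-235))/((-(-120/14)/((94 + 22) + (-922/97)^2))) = 100231383/11055575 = 9.07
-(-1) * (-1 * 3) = -3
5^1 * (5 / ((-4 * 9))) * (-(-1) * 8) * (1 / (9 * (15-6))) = -50 / 729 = -0.07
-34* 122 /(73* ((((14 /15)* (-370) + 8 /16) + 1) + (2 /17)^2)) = 7192632 /43521359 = 0.17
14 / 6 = 7 / 3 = 2.33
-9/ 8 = -1.12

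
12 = 12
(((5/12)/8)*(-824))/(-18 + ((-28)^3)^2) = -515/5782683432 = -0.00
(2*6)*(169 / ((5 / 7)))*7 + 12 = 99432 / 5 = 19886.40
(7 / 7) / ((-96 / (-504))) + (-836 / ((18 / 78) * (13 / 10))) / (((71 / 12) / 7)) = -934829 / 284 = -3291.65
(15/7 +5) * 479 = 23950/7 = 3421.43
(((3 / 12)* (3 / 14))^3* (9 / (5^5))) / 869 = 243 / 476907200000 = 0.00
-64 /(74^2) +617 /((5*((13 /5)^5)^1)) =521979937 /508300117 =1.03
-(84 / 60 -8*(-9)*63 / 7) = -3247 / 5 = -649.40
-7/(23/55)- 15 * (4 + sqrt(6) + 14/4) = -5945/46- 15 * sqrt(6) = -165.98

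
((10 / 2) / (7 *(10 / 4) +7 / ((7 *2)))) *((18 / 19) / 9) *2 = 10 / 171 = 0.06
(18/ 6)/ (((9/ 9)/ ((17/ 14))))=51/ 14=3.64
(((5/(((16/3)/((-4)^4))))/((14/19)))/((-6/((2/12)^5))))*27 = -95/504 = -0.19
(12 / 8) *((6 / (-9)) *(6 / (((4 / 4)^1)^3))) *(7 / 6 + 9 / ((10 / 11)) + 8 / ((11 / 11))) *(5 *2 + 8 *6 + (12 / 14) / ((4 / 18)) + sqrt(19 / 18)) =-247676 / 35 - 286 *sqrt(38) / 15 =-7193.99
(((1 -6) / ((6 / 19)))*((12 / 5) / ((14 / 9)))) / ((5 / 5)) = -171 / 7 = -24.43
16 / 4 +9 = 13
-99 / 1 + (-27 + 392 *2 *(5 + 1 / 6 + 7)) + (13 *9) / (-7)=9395.95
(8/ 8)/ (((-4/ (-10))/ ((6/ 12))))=5/ 4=1.25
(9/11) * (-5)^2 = 225/11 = 20.45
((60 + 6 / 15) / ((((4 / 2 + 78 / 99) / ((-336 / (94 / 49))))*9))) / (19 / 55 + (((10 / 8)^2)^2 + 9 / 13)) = -83425678336 / 688409987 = -121.19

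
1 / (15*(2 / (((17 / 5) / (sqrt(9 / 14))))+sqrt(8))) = 119 / (15*(15*sqrt(14)+238*sqrt(2))) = 0.02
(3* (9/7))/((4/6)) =81/14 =5.79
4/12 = 1/3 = 0.33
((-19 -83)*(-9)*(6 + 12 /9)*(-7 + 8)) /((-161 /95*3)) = -213180 /161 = -1324.10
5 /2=2.50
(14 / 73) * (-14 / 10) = -98 / 365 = -0.27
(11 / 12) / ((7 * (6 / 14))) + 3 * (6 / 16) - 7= -401 / 72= -5.57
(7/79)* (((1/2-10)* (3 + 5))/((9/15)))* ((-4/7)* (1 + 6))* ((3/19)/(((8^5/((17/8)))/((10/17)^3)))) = 4375/46757888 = 0.00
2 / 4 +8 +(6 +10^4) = 20029 / 2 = 10014.50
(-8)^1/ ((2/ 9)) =-36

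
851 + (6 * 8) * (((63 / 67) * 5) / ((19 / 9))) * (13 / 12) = 1230743 / 1273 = 966.81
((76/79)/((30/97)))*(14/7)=6.22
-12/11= -1.09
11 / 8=1.38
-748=-748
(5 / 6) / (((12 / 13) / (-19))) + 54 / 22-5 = -15601 / 792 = -19.70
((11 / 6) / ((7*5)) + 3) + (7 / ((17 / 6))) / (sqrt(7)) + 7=6*sqrt(7) / 17 + 2111 / 210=10.99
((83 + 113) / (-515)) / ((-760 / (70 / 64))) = 343 / 626240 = 0.00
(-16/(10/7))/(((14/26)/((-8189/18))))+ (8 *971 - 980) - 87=727373/45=16163.84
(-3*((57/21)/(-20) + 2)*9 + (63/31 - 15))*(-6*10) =824211/217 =3798.21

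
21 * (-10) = -210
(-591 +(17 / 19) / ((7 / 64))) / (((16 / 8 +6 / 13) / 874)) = -23176985 / 112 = -206937.37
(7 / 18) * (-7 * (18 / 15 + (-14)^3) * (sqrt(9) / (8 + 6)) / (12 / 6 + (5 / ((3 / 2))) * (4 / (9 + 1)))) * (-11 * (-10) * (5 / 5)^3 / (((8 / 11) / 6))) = 17423637 / 40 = 435590.92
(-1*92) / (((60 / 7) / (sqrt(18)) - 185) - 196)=6440*sqrt(2) / 7112689 + 1717548 / 7112689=0.24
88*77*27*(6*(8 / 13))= 8781696 / 13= 675515.08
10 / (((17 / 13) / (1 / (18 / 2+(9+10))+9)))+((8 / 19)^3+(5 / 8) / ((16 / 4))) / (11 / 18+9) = 69.12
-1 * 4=-4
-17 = -17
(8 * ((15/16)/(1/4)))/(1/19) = 570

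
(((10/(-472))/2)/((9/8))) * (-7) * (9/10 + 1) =133/1062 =0.13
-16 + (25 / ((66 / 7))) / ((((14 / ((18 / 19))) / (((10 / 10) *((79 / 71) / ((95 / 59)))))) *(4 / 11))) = -15.66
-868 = -868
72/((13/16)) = 88.62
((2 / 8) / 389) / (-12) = -1 / 18672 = -0.00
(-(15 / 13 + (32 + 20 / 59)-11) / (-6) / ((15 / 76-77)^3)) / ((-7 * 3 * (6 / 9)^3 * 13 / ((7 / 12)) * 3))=118331468 / 5948795655310989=0.00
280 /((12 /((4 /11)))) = 280 /33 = 8.48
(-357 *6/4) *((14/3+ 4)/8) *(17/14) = -11271/16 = -704.44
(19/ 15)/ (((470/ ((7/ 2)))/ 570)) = 2527/ 470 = 5.38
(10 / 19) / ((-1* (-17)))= 10 / 323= 0.03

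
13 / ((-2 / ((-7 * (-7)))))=-637 / 2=-318.50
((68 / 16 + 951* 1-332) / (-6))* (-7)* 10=29085 / 4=7271.25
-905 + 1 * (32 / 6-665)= -4694 / 3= -1564.67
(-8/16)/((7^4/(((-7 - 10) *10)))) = 85/2401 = 0.04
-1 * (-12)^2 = -144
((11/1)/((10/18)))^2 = 9801/25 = 392.04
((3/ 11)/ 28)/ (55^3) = 3/ 51243500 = 0.00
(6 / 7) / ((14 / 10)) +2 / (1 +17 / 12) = 2046 / 1421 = 1.44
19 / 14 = 1.36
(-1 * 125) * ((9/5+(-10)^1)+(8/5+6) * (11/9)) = -1225/9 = -136.11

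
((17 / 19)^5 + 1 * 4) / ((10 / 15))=33972759 / 4952198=6.86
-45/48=-15/16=-0.94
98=98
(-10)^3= -1000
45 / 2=22.50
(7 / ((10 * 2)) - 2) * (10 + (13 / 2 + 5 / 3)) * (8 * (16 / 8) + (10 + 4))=-3597 / 4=-899.25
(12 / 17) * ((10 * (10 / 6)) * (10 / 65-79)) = -205000 / 221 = -927.60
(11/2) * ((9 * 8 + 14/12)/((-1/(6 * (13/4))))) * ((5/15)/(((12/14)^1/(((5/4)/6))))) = -2197195/3456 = -635.76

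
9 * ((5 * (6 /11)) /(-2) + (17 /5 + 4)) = 2988 /55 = 54.33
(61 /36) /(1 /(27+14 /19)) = 32147 /684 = 47.00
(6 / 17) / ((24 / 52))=13 / 17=0.76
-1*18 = -18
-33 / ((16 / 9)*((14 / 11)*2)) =-3267 / 448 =-7.29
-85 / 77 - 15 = -1240 / 77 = -16.10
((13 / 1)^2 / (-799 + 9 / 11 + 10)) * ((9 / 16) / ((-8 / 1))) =5577 / 369920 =0.02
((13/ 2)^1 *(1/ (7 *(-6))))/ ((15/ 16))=-52/ 315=-0.17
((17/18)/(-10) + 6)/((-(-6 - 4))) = 1063/1800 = 0.59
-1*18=-18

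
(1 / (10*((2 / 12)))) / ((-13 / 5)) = -3 / 13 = -0.23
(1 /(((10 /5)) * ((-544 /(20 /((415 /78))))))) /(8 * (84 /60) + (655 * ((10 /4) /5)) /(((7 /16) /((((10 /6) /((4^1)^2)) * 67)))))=-4095 /6205448188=-0.00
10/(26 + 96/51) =85/237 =0.36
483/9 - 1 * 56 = -7/3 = -2.33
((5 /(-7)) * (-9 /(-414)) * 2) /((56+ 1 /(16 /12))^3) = -320 /1883230363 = -0.00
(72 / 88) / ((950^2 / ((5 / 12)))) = 3 / 7942000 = 0.00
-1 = -1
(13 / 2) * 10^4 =65000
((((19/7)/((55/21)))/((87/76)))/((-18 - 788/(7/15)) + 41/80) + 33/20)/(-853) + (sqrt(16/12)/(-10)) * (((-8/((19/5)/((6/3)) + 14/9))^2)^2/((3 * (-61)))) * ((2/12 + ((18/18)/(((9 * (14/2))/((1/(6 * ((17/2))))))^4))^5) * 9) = -10054187551/5199382461020 + 18769521637605283900742026097724205443258116242074581791750766353294413824000 * sqrt(3)/1195682476407855055817784129324144759753329094663182415591719907508396309704141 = 0.03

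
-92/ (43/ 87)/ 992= -2001/ 10664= -0.19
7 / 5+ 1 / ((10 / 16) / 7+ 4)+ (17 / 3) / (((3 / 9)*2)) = 23231 / 2290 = 10.14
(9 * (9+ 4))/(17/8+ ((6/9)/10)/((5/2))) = 70200/1291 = 54.38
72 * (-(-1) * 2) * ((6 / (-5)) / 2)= -432 / 5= -86.40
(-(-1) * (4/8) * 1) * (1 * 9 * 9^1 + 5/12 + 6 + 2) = 1073/24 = 44.71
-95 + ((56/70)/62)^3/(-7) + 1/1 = -2450309758/26067125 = -94.00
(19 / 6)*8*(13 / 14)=494 / 21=23.52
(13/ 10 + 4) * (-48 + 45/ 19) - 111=-67041/ 190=-352.85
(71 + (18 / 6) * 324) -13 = 1030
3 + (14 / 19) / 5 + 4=679 / 95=7.15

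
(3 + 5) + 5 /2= 21 /2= 10.50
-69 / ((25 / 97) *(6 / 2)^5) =-2231 / 2025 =-1.10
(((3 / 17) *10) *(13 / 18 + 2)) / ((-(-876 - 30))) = 245 / 46206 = 0.01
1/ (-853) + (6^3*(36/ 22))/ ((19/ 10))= 33164431/ 178277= 186.03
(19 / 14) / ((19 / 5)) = 5 / 14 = 0.36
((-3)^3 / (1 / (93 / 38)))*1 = -2511 / 38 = -66.08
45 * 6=270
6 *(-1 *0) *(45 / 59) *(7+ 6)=0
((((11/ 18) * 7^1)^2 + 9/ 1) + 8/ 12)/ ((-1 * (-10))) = 2.80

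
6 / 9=2 / 3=0.67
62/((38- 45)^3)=-62/343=-0.18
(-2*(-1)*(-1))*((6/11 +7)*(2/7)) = -332/77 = -4.31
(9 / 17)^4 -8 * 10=-6675119 / 83521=-79.92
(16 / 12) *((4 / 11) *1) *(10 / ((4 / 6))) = 80 / 11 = 7.27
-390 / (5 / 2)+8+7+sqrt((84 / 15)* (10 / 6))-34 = -175+2* sqrt(21) / 3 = -171.94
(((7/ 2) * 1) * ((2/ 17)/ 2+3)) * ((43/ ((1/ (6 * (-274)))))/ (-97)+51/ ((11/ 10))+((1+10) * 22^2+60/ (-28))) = 1184001650/ 18139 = 65273.81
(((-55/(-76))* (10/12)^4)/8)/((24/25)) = 859375/18911232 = 0.05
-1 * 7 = -7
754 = 754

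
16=16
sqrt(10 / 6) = sqrt(15) / 3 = 1.29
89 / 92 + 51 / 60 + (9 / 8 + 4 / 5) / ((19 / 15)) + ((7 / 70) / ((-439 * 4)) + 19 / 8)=8766567 / 1534744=5.71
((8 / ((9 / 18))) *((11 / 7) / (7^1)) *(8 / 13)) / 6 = 0.37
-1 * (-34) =34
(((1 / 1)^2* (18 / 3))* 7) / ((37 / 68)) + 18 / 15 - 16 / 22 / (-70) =1116802 / 14245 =78.40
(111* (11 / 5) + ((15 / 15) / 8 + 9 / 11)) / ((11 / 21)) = 2265123 / 4840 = 468.00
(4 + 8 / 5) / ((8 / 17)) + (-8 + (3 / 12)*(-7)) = 43 / 20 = 2.15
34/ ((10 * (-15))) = -17/ 75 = -0.23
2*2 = 4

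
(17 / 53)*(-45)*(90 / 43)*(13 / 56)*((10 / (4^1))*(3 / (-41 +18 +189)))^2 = -100693125 / 7033613888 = -0.01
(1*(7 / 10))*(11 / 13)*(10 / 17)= 77 / 221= 0.35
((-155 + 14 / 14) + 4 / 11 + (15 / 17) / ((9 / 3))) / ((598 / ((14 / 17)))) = -200725 / 950521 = -0.21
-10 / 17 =-0.59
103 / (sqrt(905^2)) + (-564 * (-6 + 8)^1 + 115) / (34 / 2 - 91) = 924387 / 66970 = 13.80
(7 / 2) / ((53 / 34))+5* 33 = 167.25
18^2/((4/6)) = 486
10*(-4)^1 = -40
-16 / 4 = -4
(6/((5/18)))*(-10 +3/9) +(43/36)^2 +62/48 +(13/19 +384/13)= -281472823/1600560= -175.86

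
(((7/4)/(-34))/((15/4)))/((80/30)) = -7/1360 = -0.01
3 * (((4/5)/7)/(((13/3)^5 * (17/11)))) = 32076/220919335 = 0.00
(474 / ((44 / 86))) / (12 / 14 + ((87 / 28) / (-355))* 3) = 33766180 / 30283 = 1115.02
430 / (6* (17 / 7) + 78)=1505 / 324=4.65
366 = 366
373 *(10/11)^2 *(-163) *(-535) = 3252746500/121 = 26882202.48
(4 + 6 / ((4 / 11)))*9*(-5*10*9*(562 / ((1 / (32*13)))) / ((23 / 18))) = -349390454400 / 23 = -15190889321.74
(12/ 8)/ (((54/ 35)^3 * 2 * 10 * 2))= 8575/ 839808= 0.01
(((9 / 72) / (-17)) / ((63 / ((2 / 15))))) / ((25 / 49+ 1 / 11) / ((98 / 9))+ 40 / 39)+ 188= 640460325511 / 3406704120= 188.00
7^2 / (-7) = -7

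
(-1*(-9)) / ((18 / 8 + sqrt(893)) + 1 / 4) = 0.28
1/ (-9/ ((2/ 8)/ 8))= -1/ 288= -0.00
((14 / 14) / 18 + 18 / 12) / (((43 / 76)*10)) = 532 / 1935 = 0.27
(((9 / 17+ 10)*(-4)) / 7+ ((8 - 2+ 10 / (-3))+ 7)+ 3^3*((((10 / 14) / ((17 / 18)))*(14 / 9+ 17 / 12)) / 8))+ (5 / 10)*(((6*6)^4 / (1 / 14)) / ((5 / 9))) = 86345745173 / 4080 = 21163172.84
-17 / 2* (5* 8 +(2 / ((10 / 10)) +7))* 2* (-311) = 259063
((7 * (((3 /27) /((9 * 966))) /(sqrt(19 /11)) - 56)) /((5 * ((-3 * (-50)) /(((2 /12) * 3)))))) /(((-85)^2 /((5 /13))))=-98 /7044375 + sqrt(209) /5984393805000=-0.00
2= 2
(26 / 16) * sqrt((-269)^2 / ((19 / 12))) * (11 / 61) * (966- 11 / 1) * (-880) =-8081916700 * sqrt(57) / 1159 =-52646361.52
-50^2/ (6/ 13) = -16250/ 3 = -5416.67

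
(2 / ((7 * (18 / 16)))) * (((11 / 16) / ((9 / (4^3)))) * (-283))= -199232 / 567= -351.38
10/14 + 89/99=1118/693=1.61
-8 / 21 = -0.38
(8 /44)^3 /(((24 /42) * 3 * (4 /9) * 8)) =21 /21296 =0.00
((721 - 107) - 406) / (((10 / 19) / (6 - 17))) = -21736 / 5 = -4347.20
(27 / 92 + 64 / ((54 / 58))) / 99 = 171481 / 245916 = 0.70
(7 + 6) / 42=13 / 42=0.31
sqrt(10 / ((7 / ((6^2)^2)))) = 36 * sqrt(70) / 7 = 43.03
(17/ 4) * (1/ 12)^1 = 17/ 48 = 0.35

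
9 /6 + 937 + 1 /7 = 13141 /14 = 938.64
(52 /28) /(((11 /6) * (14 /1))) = 39 /539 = 0.07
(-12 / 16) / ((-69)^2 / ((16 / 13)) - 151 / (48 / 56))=-36 / 177223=-0.00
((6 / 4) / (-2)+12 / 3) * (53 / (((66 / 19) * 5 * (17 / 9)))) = 39273 / 7480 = 5.25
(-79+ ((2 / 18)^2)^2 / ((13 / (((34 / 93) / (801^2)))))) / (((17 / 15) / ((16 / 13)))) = -32164621788898960 / 374914631611143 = -85.79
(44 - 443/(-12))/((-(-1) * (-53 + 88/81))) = -26217/16820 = -1.56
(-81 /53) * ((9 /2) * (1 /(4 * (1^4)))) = -729 /424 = -1.72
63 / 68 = 0.93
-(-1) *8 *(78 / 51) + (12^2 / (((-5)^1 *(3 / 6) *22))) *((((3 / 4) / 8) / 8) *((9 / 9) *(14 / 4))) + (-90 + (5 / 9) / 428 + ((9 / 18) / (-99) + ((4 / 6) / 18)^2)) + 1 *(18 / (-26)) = -2383719808867 / 30340046880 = -78.57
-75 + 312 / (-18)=-277 / 3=-92.33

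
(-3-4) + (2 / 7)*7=-5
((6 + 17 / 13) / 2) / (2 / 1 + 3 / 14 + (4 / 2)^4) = 133 / 663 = 0.20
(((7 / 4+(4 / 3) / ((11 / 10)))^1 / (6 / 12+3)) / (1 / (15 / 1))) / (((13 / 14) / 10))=19550 / 143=136.71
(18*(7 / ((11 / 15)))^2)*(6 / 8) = 297675 / 242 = 1230.06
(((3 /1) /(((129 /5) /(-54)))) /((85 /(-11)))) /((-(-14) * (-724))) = -297 /3704708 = -0.00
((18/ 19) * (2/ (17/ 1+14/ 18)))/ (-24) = -27/ 6080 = -0.00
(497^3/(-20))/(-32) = 122763473/640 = 191817.93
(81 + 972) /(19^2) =1053 /361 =2.92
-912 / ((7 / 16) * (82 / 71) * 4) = -129504 / 287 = -451.23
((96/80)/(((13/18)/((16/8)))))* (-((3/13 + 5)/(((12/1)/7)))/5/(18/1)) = -476/4225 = -0.11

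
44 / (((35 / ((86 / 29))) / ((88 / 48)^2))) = 114466 / 9135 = 12.53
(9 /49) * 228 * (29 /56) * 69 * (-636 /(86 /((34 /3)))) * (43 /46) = -117237.70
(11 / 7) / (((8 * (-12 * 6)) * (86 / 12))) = -0.00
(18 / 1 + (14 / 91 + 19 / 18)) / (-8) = -4495 / 1872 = -2.40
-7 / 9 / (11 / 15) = -35 / 33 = -1.06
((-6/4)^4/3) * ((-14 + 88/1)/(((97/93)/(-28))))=-650349/194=-3352.31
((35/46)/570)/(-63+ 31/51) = -119/5562136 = -0.00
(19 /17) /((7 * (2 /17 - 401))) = -19 /47705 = -0.00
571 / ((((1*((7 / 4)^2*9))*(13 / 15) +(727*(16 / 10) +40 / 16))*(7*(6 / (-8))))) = -0.09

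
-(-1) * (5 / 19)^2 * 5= 125 / 361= 0.35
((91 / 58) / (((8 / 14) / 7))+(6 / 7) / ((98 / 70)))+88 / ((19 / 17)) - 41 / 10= 102022649 / 1079960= 94.47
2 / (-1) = -2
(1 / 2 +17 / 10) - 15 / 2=-53 / 10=-5.30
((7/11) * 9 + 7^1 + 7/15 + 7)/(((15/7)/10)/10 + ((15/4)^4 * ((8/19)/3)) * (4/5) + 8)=3545248/5306367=0.67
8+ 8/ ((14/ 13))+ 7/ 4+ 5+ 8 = 845/ 28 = 30.18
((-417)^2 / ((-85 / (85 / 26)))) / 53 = -173889 / 1378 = -126.19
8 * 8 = 64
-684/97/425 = -684/41225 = -0.02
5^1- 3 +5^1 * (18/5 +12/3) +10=50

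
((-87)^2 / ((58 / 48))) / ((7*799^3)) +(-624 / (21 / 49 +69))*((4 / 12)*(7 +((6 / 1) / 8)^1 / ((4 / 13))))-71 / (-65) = -3065907700620827 / 112794520890870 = -27.18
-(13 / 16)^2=-169 / 256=-0.66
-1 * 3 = -3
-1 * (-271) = 271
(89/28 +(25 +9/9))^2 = 667489/784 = 851.39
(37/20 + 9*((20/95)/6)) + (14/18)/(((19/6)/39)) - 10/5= 3703/380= 9.74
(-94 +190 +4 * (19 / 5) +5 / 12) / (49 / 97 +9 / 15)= 649609 / 6432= 101.00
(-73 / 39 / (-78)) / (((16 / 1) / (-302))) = -11023 / 24336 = -0.45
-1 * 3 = -3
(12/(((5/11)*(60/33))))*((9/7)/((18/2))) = 363/175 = 2.07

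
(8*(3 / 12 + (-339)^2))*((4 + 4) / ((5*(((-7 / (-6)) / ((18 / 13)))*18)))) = 8825952 / 91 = 96988.48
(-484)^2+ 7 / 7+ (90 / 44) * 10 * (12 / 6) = 2577277 / 11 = 234297.91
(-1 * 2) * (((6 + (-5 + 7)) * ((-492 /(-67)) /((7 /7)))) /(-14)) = 3936 /469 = 8.39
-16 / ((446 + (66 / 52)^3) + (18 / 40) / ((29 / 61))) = -40776320 / 1144263091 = -0.04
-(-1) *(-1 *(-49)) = 49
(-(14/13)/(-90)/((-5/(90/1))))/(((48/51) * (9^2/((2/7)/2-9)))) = 527/21060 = 0.03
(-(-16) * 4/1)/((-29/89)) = -5696/29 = -196.41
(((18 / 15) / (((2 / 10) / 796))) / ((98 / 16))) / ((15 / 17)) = 216512 / 245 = 883.72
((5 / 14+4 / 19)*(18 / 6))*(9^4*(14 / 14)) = 2972133 / 266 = 11173.43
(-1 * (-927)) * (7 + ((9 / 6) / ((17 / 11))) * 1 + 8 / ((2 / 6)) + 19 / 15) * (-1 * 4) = -10475718 / 85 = -123243.74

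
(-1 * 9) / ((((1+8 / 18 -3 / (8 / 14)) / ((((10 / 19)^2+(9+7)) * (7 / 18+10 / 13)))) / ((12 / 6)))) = 4409712 / 49457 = 89.16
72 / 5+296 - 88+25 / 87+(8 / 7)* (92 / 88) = 7498933 / 33495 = 223.88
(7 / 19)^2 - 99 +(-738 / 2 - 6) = -171065 / 361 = -473.86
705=705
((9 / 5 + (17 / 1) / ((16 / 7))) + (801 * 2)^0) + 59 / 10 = 1291 / 80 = 16.14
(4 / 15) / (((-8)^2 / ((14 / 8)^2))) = 49 / 3840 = 0.01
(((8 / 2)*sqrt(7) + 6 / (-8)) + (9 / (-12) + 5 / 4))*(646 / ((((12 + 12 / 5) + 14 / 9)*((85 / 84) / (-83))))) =298053 / 359-4768848*sqrt(7) / 359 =-34315.13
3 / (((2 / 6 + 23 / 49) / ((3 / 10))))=1323 / 1180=1.12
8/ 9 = 0.89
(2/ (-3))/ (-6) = 1/ 9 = 0.11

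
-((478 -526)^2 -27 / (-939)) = -721161 / 313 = -2304.03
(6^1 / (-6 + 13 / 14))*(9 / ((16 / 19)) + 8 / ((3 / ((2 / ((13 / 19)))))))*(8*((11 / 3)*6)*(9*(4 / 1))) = -127877904 / 923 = -138545.94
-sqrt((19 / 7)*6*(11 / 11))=-4.04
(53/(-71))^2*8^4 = 2282.42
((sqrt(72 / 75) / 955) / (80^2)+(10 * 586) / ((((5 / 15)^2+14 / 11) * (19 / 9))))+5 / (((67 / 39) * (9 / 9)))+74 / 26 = sqrt(6) / 15280000+4560768902 / 2267213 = 2011.62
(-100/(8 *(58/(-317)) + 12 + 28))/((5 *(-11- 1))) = 1585/36648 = 0.04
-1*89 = -89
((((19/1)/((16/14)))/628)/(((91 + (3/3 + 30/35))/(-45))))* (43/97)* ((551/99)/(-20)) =22058183/13937580800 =0.00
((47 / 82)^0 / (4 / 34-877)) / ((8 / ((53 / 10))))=-901 / 1192560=-0.00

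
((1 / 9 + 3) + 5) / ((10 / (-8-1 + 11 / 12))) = -7081 / 1080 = -6.56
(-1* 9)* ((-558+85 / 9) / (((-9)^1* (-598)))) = 4937 / 5382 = 0.92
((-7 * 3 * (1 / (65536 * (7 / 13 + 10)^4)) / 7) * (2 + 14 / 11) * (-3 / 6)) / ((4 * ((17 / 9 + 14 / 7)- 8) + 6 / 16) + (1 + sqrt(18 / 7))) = -52711753185 / 129314325132723703808- 187388721 * sqrt(14) / 16164290641590462976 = -0.00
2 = 2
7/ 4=1.75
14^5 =537824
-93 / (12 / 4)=-31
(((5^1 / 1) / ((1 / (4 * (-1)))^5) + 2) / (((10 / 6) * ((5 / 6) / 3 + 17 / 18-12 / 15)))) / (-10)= 69093 / 95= 727.29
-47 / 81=-0.58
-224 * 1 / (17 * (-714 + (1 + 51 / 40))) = 1280 / 69139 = 0.02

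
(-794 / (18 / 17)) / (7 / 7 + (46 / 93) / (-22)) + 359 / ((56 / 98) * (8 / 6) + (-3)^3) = -1290693359 / 1653000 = -780.82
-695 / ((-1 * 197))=695 / 197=3.53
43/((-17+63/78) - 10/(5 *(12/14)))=-3354/1445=-2.32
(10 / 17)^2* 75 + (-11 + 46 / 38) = 88746 / 5491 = 16.16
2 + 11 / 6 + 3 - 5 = 11 / 6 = 1.83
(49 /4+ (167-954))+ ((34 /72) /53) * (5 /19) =-7021538 /9063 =-774.75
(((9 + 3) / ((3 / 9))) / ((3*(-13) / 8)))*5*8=-3840 / 13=-295.38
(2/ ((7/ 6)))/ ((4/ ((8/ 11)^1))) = 24/ 77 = 0.31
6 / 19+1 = 25 / 19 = 1.32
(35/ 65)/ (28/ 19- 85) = -133/ 20631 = -0.01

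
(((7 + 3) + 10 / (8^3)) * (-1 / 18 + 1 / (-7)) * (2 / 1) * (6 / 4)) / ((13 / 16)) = -21375 / 2912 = -7.34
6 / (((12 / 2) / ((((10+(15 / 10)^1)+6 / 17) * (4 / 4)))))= 403 / 34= 11.85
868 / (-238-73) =-868 / 311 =-2.79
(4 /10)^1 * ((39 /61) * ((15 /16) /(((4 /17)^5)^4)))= 475515074577765985120987317 /536561674354688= 886226313404.99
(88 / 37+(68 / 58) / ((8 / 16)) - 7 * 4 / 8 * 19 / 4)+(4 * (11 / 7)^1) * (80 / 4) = 6838765 / 60088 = 113.81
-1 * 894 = -894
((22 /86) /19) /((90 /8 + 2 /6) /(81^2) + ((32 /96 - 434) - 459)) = -866052 /57419816381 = -0.00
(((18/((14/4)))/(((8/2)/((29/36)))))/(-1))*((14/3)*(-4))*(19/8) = 551/12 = 45.92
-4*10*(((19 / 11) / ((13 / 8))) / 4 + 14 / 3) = -84640 / 429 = -197.30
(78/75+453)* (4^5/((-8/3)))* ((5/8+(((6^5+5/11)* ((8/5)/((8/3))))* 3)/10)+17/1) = -1698972820848/6875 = -247123319.40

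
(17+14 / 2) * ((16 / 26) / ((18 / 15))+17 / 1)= 5464 / 13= 420.31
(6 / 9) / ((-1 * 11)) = -2 / 33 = -0.06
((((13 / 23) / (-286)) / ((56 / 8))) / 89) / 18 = -1 / 5674284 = -0.00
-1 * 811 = -811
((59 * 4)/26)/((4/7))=413/26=15.88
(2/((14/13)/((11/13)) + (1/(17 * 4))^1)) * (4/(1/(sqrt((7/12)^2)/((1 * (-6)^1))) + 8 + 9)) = 41888/45261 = 0.93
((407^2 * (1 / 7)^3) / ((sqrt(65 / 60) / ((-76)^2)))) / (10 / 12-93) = -11481463488 * sqrt(39) / 2465827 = -29078.16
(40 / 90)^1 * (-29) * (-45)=580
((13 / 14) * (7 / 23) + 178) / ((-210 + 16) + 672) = 8201 / 21988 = 0.37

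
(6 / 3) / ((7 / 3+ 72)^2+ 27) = 0.00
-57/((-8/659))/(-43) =-37563/344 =-109.19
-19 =-19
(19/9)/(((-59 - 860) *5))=-19/41355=-0.00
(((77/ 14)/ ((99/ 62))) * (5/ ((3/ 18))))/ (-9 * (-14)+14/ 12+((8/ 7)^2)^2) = 1488620/ 1856539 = 0.80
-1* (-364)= 364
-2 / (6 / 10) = -10 / 3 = -3.33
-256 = -256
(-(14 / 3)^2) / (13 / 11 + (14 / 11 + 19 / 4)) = -8624 / 2853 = -3.02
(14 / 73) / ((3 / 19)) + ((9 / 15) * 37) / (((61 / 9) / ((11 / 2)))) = 2568851 / 133590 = 19.23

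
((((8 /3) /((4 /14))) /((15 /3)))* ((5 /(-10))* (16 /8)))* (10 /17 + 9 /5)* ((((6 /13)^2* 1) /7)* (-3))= 29232 /71825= 0.41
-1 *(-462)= 462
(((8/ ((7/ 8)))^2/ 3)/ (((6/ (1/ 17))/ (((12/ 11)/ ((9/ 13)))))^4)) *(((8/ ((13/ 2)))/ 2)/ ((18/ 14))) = 1151860736/ 1516345853737869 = 0.00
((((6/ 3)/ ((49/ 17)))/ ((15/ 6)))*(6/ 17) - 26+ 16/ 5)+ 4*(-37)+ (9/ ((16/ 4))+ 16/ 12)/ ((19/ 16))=-2341714/ 13965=-167.68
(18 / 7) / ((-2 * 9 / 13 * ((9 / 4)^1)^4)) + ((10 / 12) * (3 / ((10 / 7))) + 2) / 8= 582409 / 1469664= 0.40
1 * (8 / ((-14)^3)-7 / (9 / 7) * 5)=-84044 / 3087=-27.23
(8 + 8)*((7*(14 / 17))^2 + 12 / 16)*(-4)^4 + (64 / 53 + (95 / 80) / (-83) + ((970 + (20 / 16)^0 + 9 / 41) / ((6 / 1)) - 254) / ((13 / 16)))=4523522925812495 / 32525220624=139077.39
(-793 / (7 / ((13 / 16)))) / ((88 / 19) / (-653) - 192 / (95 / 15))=127903763 / 42136192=3.04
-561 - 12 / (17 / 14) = -9705 / 17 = -570.88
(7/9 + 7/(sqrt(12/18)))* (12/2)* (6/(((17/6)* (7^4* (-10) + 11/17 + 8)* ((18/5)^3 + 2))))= -6750* sqrt(6)/177256849 -1500/177256849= -0.00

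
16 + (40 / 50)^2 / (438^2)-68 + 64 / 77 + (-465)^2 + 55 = 19963310620808 / 92324925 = 216228.83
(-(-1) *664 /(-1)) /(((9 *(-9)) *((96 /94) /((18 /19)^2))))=7802 /1083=7.20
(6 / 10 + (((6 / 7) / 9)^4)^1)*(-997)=-581772431 / 972405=-598.28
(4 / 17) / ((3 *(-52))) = -1 / 663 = -0.00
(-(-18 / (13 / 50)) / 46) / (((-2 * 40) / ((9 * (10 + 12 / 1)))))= -4455 / 1196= -3.72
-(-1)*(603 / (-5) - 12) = -663 / 5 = -132.60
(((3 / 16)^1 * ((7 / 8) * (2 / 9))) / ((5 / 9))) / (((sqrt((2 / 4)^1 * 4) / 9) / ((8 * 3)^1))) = 567 * sqrt(2) / 80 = 10.02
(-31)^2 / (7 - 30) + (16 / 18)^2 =-76369 / 1863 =-40.99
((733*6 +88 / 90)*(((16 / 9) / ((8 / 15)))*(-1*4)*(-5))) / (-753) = -7918160 / 20331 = -389.46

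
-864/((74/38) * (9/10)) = -18240/37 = -492.97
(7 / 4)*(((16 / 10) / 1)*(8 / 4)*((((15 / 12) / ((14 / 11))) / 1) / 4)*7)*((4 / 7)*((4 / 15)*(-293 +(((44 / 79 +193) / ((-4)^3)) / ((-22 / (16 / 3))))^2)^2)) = 199792561513144913569 / 1592603375953920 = 125450.29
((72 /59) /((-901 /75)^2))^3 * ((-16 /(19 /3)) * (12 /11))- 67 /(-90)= 0.74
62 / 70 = 31 / 35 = 0.89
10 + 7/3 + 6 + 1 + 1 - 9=34/3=11.33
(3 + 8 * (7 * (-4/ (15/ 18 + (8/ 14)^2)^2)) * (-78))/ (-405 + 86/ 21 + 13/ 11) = -31721731335/ 976083856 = -32.50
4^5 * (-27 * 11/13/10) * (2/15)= -101376/325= -311.93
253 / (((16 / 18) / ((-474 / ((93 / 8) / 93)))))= -1079298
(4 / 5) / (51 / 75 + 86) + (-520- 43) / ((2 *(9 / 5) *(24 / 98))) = -298900825 / 468072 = -638.58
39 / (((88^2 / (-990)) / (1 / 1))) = -4.99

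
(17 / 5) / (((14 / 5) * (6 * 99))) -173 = -1438651 / 8316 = -173.00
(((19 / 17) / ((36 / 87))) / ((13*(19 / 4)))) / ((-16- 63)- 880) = -29 / 635817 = -0.00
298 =298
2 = 2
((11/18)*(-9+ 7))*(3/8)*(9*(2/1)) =-33/4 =-8.25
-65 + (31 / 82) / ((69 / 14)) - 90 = -154.92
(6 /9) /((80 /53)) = 53 /120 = 0.44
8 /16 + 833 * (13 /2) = 5415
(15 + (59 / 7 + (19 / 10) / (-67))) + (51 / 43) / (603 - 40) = 2657104313 / 113540210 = 23.40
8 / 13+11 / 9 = 215 / 117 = 1.84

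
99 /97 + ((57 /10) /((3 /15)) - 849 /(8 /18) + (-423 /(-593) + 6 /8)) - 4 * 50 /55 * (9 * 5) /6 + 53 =-1172791450 /632731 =-1853.54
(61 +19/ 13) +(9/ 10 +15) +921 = 999.36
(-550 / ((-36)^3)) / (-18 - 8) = -275 / 606528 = -0.00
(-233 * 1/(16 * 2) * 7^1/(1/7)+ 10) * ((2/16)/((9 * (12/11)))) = -4521/1024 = -4.42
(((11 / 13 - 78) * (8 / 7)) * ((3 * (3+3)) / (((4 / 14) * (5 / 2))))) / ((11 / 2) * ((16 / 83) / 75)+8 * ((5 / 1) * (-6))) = 22477230 / 2427607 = 9.26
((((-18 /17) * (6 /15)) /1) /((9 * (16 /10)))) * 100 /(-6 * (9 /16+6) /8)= 640 /1071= 0.60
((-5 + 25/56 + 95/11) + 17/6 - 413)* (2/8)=-750443/7392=-101.52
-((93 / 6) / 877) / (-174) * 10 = 155 / 152598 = 0.00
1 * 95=95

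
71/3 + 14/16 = 589/24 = 24.54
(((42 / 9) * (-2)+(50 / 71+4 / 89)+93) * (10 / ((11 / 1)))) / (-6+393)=16002710 / 80699949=0.20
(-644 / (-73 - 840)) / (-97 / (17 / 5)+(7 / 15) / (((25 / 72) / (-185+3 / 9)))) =-1368500 / 536874129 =-0.00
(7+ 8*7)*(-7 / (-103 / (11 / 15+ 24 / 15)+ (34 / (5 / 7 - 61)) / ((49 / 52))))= 651357 / 66083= 9.86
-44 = -44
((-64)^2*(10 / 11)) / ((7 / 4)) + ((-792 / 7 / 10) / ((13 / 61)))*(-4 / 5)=54310864 / 25025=2170.26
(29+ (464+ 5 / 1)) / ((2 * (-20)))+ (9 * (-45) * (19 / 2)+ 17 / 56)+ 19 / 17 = -18366597 / 4760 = -3858.53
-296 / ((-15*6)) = 148 / 45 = 3.29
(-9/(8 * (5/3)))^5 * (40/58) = -14348907/148480000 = -0.10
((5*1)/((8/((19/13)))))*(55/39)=5225/4056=1.29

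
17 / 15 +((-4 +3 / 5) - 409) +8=-6049 / 15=-403.27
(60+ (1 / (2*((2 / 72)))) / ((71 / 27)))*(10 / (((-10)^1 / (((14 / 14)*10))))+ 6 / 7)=-43392 / 71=-611.15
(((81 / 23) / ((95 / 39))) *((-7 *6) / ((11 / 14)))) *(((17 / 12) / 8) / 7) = -375921 / 192280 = -1.96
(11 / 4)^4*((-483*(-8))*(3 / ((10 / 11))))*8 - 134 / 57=13301679883 / 2280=5834070.12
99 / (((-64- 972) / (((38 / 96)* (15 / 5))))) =-1881 / 16576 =-0.11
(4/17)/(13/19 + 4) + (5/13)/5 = 2501/19669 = 0.13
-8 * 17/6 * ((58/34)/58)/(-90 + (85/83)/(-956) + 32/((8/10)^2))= 0.02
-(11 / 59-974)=57455 / 59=973.81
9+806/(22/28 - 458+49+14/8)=79861/11381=7.02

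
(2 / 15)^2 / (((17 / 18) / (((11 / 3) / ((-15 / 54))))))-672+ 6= -666.25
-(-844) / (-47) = -17.96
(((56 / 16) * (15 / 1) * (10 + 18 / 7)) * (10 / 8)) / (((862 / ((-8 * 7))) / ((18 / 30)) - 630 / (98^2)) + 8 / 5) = -34.20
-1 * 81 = -81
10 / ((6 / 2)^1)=10 / 3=3.33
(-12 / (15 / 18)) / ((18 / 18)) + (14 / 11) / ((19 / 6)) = -14628 / 1045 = -14.00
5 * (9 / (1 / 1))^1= 45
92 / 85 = 1.08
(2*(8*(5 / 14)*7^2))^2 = 78400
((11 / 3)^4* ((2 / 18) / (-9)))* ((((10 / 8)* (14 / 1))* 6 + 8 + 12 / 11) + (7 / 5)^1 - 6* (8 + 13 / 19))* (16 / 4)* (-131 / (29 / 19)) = 46197295672 / 951345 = 48559.98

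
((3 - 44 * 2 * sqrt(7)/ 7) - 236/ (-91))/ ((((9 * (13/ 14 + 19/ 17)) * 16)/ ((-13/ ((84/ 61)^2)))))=-32197813/ 247411584 + 9045751 * sqrt(7)/ 30926448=0.64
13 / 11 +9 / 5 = 164 / 55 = 2.98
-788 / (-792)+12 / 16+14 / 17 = 17291 / 6732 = 2.57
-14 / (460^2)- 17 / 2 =-899307 / 105800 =-8.50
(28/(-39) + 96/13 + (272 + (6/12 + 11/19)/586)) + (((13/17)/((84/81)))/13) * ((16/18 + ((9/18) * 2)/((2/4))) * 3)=279.16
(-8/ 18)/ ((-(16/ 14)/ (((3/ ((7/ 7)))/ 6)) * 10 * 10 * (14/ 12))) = 1/ 600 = 0.00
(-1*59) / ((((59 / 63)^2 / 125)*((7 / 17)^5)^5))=-58427602550027574086763146159452125 / 1614756093064774064237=-36183546729421.64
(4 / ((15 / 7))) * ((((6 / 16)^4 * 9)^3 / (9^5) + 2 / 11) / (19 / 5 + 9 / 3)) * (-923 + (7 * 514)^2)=12453730407296184181 / 19275813224448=646080.67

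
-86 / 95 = -0.91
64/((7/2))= 128/7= 18.29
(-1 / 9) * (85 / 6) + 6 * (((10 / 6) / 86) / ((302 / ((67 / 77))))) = -21243820 / 13498947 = -1.57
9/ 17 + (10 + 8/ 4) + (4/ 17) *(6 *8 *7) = 1557/ 17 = 91.59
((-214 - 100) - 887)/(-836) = 1201/836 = 1.44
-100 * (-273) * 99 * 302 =816215400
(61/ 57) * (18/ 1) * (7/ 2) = 1281/ 19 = 67.42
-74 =-74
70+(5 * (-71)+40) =-245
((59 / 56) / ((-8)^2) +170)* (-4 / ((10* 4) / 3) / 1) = -1828017 / 35840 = -51.00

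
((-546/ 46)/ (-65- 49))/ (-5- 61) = -91/ 57684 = -0.00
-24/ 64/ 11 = -3/ 88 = -0.03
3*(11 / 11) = 3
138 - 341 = -203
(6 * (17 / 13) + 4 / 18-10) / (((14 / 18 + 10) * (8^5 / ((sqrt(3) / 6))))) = -0.00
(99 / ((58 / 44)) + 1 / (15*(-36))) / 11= 1176091 / 172260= 6.83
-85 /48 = -1.77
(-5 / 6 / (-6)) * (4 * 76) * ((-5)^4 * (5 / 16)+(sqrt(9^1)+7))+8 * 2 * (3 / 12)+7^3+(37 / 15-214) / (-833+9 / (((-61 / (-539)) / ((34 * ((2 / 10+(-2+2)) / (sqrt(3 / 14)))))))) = 426532333181 / 47311068-224114 * sqrt(42) / 3942589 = 9015.12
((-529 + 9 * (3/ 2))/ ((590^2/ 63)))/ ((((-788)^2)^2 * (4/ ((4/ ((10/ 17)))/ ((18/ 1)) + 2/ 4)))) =-570143/ 10737393771235328000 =-0.00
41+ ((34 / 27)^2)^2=23125417 / 531441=43.51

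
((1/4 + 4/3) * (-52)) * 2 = -494/3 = -164.67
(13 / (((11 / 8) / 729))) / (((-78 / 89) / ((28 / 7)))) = -346032 / 11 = -31457.45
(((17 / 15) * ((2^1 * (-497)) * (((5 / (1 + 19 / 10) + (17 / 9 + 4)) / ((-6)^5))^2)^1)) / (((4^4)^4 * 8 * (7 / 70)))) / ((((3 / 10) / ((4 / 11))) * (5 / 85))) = -2835436789885 / 437853255433723362410496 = -0.00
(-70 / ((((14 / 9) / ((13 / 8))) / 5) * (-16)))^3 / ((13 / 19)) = 36575296875 / 2097152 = 17440.46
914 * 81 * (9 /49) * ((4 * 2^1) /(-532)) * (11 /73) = -14658732 /475741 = -30.81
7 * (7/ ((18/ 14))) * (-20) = -6860/ 9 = -762.22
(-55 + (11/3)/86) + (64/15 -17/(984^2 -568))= -10546351323/208052920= -50.69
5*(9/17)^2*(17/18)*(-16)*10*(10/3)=-12000/17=-705.88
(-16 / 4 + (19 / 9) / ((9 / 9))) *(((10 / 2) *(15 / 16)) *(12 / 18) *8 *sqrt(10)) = -425 *sqrt(10) / 9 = -149.33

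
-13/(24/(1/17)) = -13/408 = -0.03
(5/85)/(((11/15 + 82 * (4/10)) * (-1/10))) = -150/8551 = -0.02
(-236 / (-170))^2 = 13924 / 7225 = 1.93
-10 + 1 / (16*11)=-1759 / 176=-9.99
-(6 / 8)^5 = -243 / 1024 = -0.24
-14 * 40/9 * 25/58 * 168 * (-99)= 12936000/29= 446068.97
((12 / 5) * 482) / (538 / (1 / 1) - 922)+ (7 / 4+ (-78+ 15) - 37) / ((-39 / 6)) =12587 / 1040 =12.10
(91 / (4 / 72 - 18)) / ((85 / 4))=-6552 / 27455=-0.24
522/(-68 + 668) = 87/100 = 0.87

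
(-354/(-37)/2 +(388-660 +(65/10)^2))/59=-33295/8732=-3.81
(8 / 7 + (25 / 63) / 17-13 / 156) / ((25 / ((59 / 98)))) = 273701 / 10495800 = 0.03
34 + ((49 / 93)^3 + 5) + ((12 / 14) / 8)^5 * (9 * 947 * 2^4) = 35535438781429 / 865204998336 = 41.07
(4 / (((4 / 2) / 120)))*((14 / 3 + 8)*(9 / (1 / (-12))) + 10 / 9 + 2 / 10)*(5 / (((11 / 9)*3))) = -447280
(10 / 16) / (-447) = -5 / 3576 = -0.00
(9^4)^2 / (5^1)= 43046721 / 5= 8609344.20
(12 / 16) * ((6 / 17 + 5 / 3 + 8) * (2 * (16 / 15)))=4088 / 255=16.03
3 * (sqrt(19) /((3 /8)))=34.87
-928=-928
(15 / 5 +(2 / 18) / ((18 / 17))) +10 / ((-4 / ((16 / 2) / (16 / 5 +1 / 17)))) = -136069 / 44874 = -3.03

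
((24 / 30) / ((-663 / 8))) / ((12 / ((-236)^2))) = -445568 / 9945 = -44.80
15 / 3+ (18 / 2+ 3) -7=10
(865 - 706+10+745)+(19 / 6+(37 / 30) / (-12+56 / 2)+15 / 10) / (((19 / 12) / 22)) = 372367 / 380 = 979.91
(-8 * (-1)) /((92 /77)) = 154 /23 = 6.70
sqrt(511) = 22.61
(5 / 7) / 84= 5 / 588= 0.01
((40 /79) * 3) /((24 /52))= 260 /79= 3.29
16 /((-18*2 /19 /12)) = -304 /3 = -101.33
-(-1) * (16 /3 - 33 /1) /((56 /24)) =-83 /7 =-11.86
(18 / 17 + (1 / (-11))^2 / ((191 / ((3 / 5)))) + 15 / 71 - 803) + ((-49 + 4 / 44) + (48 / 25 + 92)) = -527716459249 / 697374425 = -756.72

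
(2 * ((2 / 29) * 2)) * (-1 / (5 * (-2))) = 4 / 145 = 0.03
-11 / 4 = -2.75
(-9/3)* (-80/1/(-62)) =-120/31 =-3.87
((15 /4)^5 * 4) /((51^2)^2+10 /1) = 759375 /1731894016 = 0.00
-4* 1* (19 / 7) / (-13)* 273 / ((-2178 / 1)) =-38 / 363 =-0.10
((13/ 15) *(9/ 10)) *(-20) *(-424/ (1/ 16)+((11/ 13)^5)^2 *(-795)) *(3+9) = 68821362810821592/ 53022496865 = 1297965.33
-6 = -6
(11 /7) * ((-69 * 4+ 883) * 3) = 20031 /7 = 2861.57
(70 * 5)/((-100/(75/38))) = -525/76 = -6.91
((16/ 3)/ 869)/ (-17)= -16/ 44319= -0.00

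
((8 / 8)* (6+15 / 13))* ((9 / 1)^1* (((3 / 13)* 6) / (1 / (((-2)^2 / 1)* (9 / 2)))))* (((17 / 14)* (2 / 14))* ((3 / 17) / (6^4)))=0.04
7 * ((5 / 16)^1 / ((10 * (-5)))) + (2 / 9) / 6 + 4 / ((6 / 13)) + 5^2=145411 / 4320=33.66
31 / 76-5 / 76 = 13 / 38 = 0.34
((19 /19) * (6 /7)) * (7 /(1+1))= 3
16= 16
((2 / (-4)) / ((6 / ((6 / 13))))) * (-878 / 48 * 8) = 5.63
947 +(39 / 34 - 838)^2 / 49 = 863215077 / 56644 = 15239.30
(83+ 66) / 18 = 149 / 18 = 8.28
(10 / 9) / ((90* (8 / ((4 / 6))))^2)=1 / 1049760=0.00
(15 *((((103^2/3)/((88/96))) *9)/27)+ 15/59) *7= 87631495/649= 135025.42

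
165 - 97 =68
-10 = -10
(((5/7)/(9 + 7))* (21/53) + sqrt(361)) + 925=800527/848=944.02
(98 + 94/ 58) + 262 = 10487/ 29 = 361.62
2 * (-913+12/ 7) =-1822.57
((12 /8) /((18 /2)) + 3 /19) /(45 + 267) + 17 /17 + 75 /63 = 545635 /248976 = 2.19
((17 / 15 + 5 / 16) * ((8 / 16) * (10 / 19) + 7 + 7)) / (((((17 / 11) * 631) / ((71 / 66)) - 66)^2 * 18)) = 474040517 / 292305346030080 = 0.00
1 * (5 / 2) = 5 / 2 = 2.50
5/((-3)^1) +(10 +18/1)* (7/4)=142/3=47.33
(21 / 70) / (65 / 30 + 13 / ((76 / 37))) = 342 / 9685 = 0.04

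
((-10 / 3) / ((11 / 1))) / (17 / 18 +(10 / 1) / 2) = -60 / 1177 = -0.05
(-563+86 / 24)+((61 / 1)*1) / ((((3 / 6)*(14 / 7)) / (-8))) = -12569 / 12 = -1047.42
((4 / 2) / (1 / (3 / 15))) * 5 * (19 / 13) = 38 / 13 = 2.92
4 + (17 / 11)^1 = 61 / 11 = 5.55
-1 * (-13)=13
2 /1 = 2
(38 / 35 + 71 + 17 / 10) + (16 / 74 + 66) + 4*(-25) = 20721 / 518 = 40.00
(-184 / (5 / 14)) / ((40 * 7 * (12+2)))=-23 / 175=-0.13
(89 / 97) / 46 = 89 / 4462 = 0.02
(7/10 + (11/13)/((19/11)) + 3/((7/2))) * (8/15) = 141572/129675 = 1.09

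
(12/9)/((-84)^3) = -1/444528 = -0.00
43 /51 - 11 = -518 /51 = -10.16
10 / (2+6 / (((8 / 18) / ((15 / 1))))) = 20 / 409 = 0.05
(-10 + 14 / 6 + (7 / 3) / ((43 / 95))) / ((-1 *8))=27 / 86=0.31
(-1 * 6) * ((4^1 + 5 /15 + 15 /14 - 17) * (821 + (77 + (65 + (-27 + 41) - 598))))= 26367.57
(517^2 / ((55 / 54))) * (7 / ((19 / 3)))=27555066 / 95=290053.33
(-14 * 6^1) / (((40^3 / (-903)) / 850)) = 322371 / 320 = 1007.41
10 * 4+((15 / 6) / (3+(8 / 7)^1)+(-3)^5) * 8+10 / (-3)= -165518 / 87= -1902.51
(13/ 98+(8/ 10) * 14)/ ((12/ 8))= 1851/ 245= 7.56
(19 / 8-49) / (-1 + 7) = -373 / 48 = -7.77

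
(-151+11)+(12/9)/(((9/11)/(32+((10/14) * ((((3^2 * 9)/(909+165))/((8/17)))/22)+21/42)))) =-23554105/270648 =-87.03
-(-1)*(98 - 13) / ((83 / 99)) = 8415 / 83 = 101.39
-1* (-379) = 379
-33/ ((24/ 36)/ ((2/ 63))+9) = -11/ 10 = -1.10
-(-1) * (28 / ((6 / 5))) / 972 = 35 / 1458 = 0.02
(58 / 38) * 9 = 261 / 19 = 13.74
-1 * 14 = -14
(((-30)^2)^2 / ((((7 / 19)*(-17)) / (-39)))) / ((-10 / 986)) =-3481218000 / 7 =-497316857.14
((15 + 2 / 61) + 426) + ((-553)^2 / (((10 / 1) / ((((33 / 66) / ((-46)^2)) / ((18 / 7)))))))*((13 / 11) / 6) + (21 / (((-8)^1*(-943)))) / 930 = 1721286178109117 / 3897960960960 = 441.59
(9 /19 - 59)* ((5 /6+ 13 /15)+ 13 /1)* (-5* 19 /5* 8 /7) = 93408 /5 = 18681.60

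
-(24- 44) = 20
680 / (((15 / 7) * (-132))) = -2.40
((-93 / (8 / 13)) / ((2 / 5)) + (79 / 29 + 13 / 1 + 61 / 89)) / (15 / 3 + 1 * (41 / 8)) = -35.69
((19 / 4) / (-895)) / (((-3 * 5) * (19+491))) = 19 / 27387000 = 0.00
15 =15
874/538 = 437/269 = 1.62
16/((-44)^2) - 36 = -4355/121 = -35.99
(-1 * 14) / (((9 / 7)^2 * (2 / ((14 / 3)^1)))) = -4802 / 243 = -19.76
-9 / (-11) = 9 / 11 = 0.82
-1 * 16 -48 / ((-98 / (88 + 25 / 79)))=105512 / 3871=27.26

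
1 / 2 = 0.50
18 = 18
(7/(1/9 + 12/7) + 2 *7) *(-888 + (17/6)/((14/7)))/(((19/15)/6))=-65461767/874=-74899.05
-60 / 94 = -30 / 47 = -0.64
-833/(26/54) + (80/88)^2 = -2720111/1573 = -1729.25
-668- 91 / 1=-759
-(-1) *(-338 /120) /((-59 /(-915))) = -43.68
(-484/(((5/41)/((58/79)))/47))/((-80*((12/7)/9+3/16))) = 1135989624/250825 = 4529.01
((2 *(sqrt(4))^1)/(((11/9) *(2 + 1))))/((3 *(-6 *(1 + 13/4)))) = -8/561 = -0.01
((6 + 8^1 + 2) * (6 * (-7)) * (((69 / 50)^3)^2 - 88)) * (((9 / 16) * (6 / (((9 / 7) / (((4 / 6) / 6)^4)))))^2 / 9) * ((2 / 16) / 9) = 434609070063217 / 32285040750000000000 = 0.00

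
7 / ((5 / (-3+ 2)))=-7 / 5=-1.40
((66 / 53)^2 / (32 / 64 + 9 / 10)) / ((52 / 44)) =239580 / 255619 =0.94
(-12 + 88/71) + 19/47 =-34559/3337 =-10.36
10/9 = 1.11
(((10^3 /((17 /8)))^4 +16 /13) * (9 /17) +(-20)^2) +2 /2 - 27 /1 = 479232006915371758 /18458141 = 25963178356.66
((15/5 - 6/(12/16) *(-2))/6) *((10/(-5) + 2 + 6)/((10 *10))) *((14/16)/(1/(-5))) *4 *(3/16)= -399/640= -0.62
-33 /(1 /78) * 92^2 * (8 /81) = -19365632 /9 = -2151736.89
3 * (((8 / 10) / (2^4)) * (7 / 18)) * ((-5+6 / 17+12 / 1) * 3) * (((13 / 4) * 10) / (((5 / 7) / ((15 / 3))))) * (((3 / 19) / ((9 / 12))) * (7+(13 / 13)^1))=159250 / 323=493.03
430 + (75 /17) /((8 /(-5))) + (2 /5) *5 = 58377 /136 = 429.24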